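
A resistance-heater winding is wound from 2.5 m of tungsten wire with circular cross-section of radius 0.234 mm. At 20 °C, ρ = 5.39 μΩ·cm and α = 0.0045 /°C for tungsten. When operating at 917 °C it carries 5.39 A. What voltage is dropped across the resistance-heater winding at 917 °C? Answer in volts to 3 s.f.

21.3 V

ρ = 5.39 μΩ·cm = 5.39×10^-8 Ω·m
A = πr² = π(2.3400e-04 m)² = 1.720e-07 m²
R₍20₎ = ρL/A = (5.39×10^-8)(2.5)/(1.720e-07) = 0.7833 Ω
R₍917₎ = R₍20₎(1 + αΔT) = 0.7833 × (1 + 0.0045×897) = 3.945 Ω
V = IR = 5.39 × 3.945 = 21.3 V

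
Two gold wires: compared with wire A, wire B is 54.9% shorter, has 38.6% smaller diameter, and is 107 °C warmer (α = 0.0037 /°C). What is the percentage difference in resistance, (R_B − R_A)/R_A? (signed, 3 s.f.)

67.0%

R ∝ ρL/d² with ρ ∝ (1+αΔT), so R_B/R_A = (1 − 54.9/100) × (1 − 38.6/100)⁻² × (1 + 0.0037×107)
= 0.451 × 2.652 × 1.396 = 1.67
(R_B − R_A)/R_A = 1.67 − 1 = 67.0%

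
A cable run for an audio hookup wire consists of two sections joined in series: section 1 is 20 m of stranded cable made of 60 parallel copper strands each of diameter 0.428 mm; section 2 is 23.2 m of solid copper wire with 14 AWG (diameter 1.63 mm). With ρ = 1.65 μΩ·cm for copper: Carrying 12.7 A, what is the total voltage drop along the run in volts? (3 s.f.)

2.82 V

ρ = 1.65 μΩ·cm = 1.65×10^-8 Ω·m
Section 1: A_strand = π(2.1400e-04)² = 1.439e-07 m²; R₁ = ρL/(N·A_s) = (1.65×10^-8)(20)/(60×1.439e-07) = 0.03823 Ω
Section 2: A = π(1.63/2 mm)² = π(8.1500e-04 m)² = 2.087e-06 m²
R₂ = (1.65×10^-8)(23.2)/(2.087e-06) = 0.1834 Ω
R = R₁ + R₂ = 0.2217 Ω
V = IR = 12.7 × 0.2217 = 2.82 V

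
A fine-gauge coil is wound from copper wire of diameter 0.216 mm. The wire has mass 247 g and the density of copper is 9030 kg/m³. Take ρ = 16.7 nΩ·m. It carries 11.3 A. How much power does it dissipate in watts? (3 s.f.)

43400 W

ρ = 16.7 nΩ·m = 1.67×10^-8 Ω·m
A = π(d/2)² = π(1.0800e-04 m)² = 3.6644e-08 m²
L = m/(density·A) = 0.247/(9030×3.6644e-08) = 746.5 m
R = ρL/A = (1.67×10^-8)(746.5)/(3.6644e-08) = 340.2 Ω
P = I²R = (11.3)² × 340.2 = 43400 W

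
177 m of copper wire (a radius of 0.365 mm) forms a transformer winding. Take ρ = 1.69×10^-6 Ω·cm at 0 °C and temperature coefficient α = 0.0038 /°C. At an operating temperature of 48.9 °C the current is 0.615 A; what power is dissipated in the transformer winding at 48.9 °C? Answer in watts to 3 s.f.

3.21 W

ρ = 1.69×10^-6 Ω·cm = 1.69×10^-8 Ω·m
A = πr² = π(3.6500e-04 m)² = 4.185e-07 m²
R₍0₎ = ρL/A = (1.69×10^-8)(177)/(4.185e-07) = 7.147 Ω
R₍48.9₎ = R₍0₎(1 + αΔT) = 7.147 × (1 + 0.0038×48.9) = 8.475 Ω
P = I²R = (0.615)² × 8.475 = 3.21 W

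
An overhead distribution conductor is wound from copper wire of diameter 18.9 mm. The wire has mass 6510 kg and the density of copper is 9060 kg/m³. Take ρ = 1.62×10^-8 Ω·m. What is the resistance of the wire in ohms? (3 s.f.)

0.148 Ω

A = π(d/2)² = π(9.4500e-03 m)² = 2.8055e-04 m²
L = m/(density·A) = 6510/(9060×2.8055e-04) = 2561 m
R = ρL/A = (1.62×10^-8)(2561)/(2.8055e-04) = 0.148 Ω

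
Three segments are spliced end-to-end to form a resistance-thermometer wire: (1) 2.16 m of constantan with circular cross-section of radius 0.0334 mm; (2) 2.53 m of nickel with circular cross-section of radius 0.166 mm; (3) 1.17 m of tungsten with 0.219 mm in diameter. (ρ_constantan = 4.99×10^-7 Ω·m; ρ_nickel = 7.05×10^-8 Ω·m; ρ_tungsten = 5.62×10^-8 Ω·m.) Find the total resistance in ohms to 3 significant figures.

311 Ω

Seg 1: A = πr² = π(3.3400e-05 m)² = 3.505e-09 m²
R_1 = (4.99×10^-7)(2.16)/(3.505e-09) = 307.5 Ω
Seg 2: A = πr² = π(1.6600e-04 m)² = 8.657e-08 m²
R_2 = (7.05×10^-8)(2.53)/(8.657e-08) = 2.06 Ω
Seg 3: A = π(d/2)² = π(1.0950e-04 m)² = 3.767e-08 m²
R_3 = (5.62×10^-8)(1.17)/(3.767e-08) = 1.746 Ω
R_total = R_1 + R_2 + R_3 = 311 Ω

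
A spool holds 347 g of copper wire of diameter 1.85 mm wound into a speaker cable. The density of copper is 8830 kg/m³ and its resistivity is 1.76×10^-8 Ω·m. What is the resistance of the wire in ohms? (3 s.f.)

A = π(d/2)² = π(9.2500e-04 m)² = 2.6880e-06 m²
L = m/(density·A) = 0.347/(8830×2.6880e-06) = 14.62 m
R = ρL/A = (1.76×10^-8)(14.62)/(2.6880e-06) = 0.0957 Ω

0.0957 Ω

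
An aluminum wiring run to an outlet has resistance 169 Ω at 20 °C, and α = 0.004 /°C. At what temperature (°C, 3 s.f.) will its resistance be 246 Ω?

134 °C

R = R₀(1 + α(T − T₀)) ⇒ T = T₀ + (R/R₀ − 1)/α
T = 20 + (246/169 − 1)/0.004 = 20 + (0.4556)/0.004 = 134 °C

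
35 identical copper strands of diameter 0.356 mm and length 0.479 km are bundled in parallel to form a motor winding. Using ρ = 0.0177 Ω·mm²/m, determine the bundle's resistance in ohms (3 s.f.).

2.43 Ω

ρ = 0.0177 Ω·mm²/m = 1.77×10^-8 Ω·m
A_strand = π(1.7800e-04 m)² = 9.954e-08 m²
R_strand = ρL/A = (1.77×10^-8)(479)/(9.954e-08) = 85.18 Ω
R_total = R_strand/N = 85.18/35 = 2.43 Ω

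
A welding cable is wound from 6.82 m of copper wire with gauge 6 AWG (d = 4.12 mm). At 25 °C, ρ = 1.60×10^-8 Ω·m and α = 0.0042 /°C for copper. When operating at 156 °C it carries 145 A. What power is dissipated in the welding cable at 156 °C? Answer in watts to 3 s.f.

A = π(4.12/2 mm)² = π(2.0600e-03 m)² = 1.333e-05 m²
R₍25₎ = ρL/A = (1.60×10^-8)(6.82)/(1.333e-05) = 0.008185 Ω
R₍156₎ = R₍25₎(1 + αΔT) = 0.008185 × (1 + 0.0042×131) = 0.01269 Ω
P = I²R = (145)² × 0.01269 = 267 W

267 W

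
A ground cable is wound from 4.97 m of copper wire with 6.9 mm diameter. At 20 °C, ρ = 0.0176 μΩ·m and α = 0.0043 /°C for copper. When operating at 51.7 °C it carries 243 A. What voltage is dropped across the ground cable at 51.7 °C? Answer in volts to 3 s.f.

ρ = 0.0176 μΩ·m = 1.76×10^-8 Ω·m
A = π(d/2)² = π(3.4500e-03 m)² = 3.739e-05 m²
R₍20₎ = ρL/A = (1.76×10^-8)(4.97)/(3.739e-05) = 0.002339 Ω
R₍51.7₎ = R₍20₎(1 + αΔT) = 0.002339 × (1 + 0.0043×31.7) = 0.002658 Ω
V = IR = 243 × 0.002658 = 0.646 V

0.646 V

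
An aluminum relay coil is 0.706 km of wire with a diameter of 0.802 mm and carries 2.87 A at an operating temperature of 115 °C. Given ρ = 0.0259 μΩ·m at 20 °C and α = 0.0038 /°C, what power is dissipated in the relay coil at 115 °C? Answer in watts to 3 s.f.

ρ = 0.0259 μΩ·m = 2.59×10^-8 Ω·m
A = π(d/2)² = π(4.0100e-04 m)² = 5.052e-07 m²
R₍20₎ = ρL/A = (2.59×10^-8)(706)/(5.052e-07) = 36.2 Ω
R₍115₎ = R₍20₎(1 + αΔT) = 36.2 × (1 + 0.0038×95) = 49.26 Ω
P = I²R = (2.87)² × 49.26 = 406 W

406 W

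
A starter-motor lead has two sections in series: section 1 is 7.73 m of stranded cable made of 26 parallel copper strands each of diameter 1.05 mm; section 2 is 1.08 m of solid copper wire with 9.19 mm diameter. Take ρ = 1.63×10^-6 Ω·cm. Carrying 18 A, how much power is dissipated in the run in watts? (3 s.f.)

ρ = 1.63×10^-6 Ω·cm = 1.63×10^-8 Ω·m
Section 1: A_strand = π(5.2500e-04)² = 8.659e-07 m²; R₁ = ρL/(N·A_s) = (1.63×10^-8)(7.73)/(26×8.659e-07) = 0.005597 Ω
Section 2: A = π(d/2)² = π(4.5950e-03 m)² = 6.633e-05 m²
R₂ = (1.63×10^-8)(1.08)/(6.633e-05) = 2.654×10^-4 Ω
R = R₁ + R₂ = 0.005862 Ω
P = I²R = (18)² × 0.005862 = 1.90 W

1.90 W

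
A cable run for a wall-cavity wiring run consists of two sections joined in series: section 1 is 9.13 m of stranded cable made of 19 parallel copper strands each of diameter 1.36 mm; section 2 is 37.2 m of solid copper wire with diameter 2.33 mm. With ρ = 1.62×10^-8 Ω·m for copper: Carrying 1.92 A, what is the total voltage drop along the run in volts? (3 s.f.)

0.282 V

Section 1: A_strand = π(6.8000e-04)² = 1.453e-06 m²; R₁ = ρL/(N·A_s) = (1.62×10^-8)(9.13)/(19×1.453e-06) = 0.005359 Ω
Section 2: A = π(d/2)² = π(1.1650e-03 m)² = 4.264e-06 m²
R₂ = (1.62×10^-8)(37.2)/(4.264e-06) = 0.1413 Ω
R = R₁ + R₂ = 0.1467 Ω
V = IR = 1.92 × 0.1467 = 0.282 V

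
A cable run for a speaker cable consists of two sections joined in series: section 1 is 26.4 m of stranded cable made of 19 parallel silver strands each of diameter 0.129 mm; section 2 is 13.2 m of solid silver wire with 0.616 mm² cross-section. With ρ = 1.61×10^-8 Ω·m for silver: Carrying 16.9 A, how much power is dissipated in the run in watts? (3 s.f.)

Section 1: A_strand = π(6.4500e-05)² = 1.307e-08 m²; R₁ = ρL/(N·A_s) = (1.61×10^-8)(26.4)/(19×1.307e-08) = 1.712 Ω
Section 2: A = 0.616 mm² = 6.160e-07 m²
R₂ = (1.61×10^-8)(13.2)/(6.160e-07) = 0.345 Ω
R = R₁ + R₂ = 2.057 Ω
P = I²R = (16.9)² × 2.057 = 587 W

587 W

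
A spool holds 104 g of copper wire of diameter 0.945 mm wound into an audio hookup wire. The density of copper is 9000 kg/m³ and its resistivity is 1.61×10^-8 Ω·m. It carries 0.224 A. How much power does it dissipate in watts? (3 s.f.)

0.0190 W

A = π(d/2)² = π(4.7250e-04 m)² = 7.0138e-07 m²
L = m/(density·A) = 0.104/(9000×7.0138e-07) = 16.48 m
R = ρL/A = (1.61×10^-8)(16.48)/(7.0138e-07) = 0.3782 Ω
P = I²R = (0.224)² × 0.3782 = 0.0190 W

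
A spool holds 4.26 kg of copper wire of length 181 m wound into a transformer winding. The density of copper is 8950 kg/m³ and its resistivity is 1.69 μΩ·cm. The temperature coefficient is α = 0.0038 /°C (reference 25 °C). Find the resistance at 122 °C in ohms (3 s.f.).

1.59 Ω

ρ = 1.69 μΩ·cm = 1.69×10^-8 Ω·m
A = m/(density·L) = 4.26/(8950×181) = 2.6297e-06 m²
R = ρL/A = (1.69×10^-8)(181)/(2.6297e-06) = 1.163 Ω
R(122 °C) = 1.163 × (1 + 0.0038×97) = 1.59 Ω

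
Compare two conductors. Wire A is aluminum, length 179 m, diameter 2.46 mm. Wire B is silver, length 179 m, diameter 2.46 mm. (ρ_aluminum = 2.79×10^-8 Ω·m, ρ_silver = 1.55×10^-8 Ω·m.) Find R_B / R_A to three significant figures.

0.556

R ∝ ρL/d², so R_B/R_A = (ρ_B/ρ_A)
= (1.55×10^-8/2.79×10^-8) = 0.556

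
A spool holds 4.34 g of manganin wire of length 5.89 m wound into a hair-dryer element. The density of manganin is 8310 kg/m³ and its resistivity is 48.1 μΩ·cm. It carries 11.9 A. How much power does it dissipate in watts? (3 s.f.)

ρ = 48.1 μΩ·cm = 4.81×10^-7 Ω·m
A = m/(density·L) = 0.00434/(8310×5.89) = 8.8669e-08 m²
R = ρL/A = (4.81×10^-7)(5.89)/(8.8669e-08) = 31.95 Ω
P = I²R = (11.9)² × 31.95 = 4520 W

4520 W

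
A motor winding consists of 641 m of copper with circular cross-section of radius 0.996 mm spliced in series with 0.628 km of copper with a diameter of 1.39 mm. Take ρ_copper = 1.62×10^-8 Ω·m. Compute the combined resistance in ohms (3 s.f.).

10.0 Ω

Segment 1: A = πr² = π(9.9600e-04 m)² = 3.117e-06 m²
R₁ = ρL/A = (1.62×10^-8)(641)/(3.117e-06) = 3.332 Ω
Segment 2: A = π(d/2)² = π(6.9500e-04 m)² = 1.517e-06 m²
R₂ = (1.62×10^-8)(628)/(1.517e-06) = 6.704 Ω
R = R₁ + R₂ = 10.0 Ω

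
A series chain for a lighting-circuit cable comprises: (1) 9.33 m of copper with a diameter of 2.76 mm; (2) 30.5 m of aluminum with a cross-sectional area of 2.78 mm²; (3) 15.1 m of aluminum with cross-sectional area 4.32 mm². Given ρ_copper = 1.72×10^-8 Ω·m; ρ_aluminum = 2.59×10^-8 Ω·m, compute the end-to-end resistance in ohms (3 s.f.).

Seg 1: A = π(d/2)² = π(1.3800e-03 m)² = 5.983e-06 m²
R_1 = (1.72×10^-8)(9.33)/(5.983e-06) = 0.02682 Ω
Seg 2: A = 2.78 mm² = 2.780e-06 m²
R_2 = (2.59×10^-8)(30.5)/(2.780e-06) = 0.2842 Ω
Seg 3: A = 4.32 mm² = 4.320e-06 m²
R_3 = (2.59×10^-8)(15.1)/(4.320e-06) = 0.09053 Ω
R_total = R_1 + R_2 + R_3 = 0.402 Ω

0.402 Ω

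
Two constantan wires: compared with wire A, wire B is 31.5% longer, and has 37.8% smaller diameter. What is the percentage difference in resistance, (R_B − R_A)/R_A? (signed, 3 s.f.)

R ∝ L/d², so R_B/R_A = (1 + 31.5/100) × (1 − 37.8/100)⁻²
= 1.315 × 2.585 = 3.399
(R_B − R_A)/R_A = 3.399 − 1 = 240%

240%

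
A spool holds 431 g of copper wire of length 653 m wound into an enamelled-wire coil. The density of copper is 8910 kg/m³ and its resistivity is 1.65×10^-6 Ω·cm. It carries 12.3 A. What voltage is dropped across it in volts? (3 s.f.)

1790 V

ρ = 1.65×10^-6 Ω·cm = 1.65×10^-8 Ω·m
A = m/(density·L) = 0.431/(8910×653) = 7.4078e-08 m²
R = ρL/A = (1.65×10^-8)(653)/(7.4078e-08) = 145.4 Ω
V = IR = 12.3 × 145.4 = 1790 V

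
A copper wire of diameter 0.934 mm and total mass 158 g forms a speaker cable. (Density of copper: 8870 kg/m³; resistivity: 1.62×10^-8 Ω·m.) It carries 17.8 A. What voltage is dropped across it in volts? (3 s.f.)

A = π(d/2)² = π(4.6700e-04 m)² = 6.8515e-07 m²
L = m/(density·A) = 0.158/(8870×6.8515e-07) = 26 m
R = ρL/A = (1.62×10^-8)(26)/(6.8515e-07) = 0.6147 Ω
V = IR = 17.8 × 0.6147 = 10.9 V

10.9 V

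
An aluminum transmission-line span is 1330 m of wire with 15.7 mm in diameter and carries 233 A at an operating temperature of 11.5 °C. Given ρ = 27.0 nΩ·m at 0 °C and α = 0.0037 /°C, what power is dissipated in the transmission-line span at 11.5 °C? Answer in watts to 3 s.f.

ρ = 27.0 nΩ·m = 2.70×10^-8 Ω·m
A = π(d/2)² = π(7.8500e-03 m)² = 1.936e-04 m²
R₍0₎ = ρL/A = (2.70×10^-8)(1330)/(1.936e-04) = 0.1855 Ω
R₍11.5₎ = R₍0₎(1 + αΔT) = 0.1855 × (1 + 0.0037×11.5) = 0.1934 Ω
P = I²R = (233)² × 0.1934 = 10500 W

10500 W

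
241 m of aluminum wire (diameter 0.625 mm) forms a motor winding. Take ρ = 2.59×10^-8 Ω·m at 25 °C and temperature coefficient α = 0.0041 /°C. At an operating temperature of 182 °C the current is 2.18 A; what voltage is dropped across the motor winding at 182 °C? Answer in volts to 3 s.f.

A = π(d/2)² = π(3.1250e-04 m)² = 3.068e-07 m²
R₍25₎ = ρL/A = (2.59×10^-8)(241)/(3.068e-07) = 20.35 Ω
R₍182₎ = R₍25₎(1 + αΔT) = 20.35 × (1 + 0.0041×157) = 33.44 Ω
V = IR = 2.18 × 33.44 = 72.9 V

72.9 V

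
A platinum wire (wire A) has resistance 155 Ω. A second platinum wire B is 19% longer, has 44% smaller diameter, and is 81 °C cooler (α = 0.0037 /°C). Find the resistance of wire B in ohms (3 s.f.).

R ∝ ρL/d² with ρ ∝ (1+αΔT), so R_B/R_A = (1 + 19/100) × (1 − 44/100)⁻² × (1 − 0.0037×81)
= 1.19 × 3.189 × 0.7003 = 2.657
R_B = 2.657 × 155 = 412 Ω

412 Ω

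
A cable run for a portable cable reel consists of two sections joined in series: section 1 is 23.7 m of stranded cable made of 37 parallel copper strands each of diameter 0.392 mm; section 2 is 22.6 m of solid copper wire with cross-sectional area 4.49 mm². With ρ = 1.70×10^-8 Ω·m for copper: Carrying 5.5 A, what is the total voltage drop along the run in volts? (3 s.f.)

0.967 V

Section 1: A_strand = π(1.9600e-04)² = 1.207e-07 m²; R₁ = ρL/(N·A_s) = (1.70×10^-8)(23.7)/(37×1.207e-07) = 0.09023 Ω
Section 2: A = 4.49 mm² = 4.490e-06 m²
R₂ = (1.70×10^-8)(22.6)/(4.490e-06) = 0.08557 Ω
R = R₁ + R₂ = 0.1758 Ω
V = IR = 5.5 × 0.1758 = 0.967 V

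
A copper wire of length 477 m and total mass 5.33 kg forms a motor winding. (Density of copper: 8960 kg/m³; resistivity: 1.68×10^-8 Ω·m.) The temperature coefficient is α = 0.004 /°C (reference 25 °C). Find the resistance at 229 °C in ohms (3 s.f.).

A = m/(density·L) = 5.33/(8960×477) = 1.2471e-06 m²
R = ρL/A = (1.68×10^-8)(477)/(1.2471e-06) = 6.426 Ω
R(229 °C) = 6.426 × (1 + 0.004×204) = 11.7 Ω

11.7 Ω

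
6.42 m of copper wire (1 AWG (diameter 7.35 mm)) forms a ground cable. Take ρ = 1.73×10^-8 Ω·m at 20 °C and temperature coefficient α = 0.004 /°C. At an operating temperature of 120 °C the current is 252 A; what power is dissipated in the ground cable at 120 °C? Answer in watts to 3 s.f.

A = π(7.35/2 mm)² = π(3.6750e-03 m)² = 4.243e-05 m²
R₍20₎ = ρL/A = (1.73×10^-8)(6.42)/(4.243e-05) = 0.002618 Ω
R₍120₎ = R₍20₎(1 + αΔT) = 0.002618 × (1 + 0.004×100) = 0.003665 Ω
P = I²R = (252)² × 0.003665 = 233 W

233 W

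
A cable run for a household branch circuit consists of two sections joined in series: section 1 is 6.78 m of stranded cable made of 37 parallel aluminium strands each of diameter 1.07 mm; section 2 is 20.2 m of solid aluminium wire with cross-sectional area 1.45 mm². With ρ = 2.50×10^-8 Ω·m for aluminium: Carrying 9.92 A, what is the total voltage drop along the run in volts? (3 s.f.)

3.51 V

Section 1: A_strand = π(5.3500e-04)² = 8.992e-07 m²; R₁ = ρL/(N·A_s) = (2.50×10^-8)(6.78)/(37×8.992e-07) = 0.005095 Ω
Section 2: A = 1.45 mm² = 1.450e-06 m²
R₂ = (2.50×10^-8)(20.2)/(1.450e-06) = 0.3483 Ω
R = R₁ + R₂ = 0.3534 Ω
V = IR = 9.92 × 0.3534 = 3.51 V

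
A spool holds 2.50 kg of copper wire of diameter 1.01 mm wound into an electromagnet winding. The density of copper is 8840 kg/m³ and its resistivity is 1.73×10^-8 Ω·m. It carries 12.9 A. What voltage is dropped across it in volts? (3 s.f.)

98.3 V

A = π(d/2)² = π(5.0500e-04 m)² = 8.0118e-07 m²
L = m/(density·A) = 2.5/(8840×8.0118e-07) = 353 m
R = ρL/A = (1.73×10^-8)(353)/(8.0118e-07) = 7.622 Ω
V = IR = 12.9 × 7.622 = 98.3 V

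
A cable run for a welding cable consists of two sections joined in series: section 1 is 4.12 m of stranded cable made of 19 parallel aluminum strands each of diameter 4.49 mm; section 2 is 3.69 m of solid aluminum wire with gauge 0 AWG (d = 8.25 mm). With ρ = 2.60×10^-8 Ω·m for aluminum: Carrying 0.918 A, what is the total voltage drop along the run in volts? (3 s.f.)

Section 1: A_strand = π(2.2450e-03)² = 1.583e-05 m²; R₁ = ρL/(N·A_s) = (2.60×10^-8)(4.12)/(19×1.583e-05) = 3.561×10^-4 Ω
Section 2: A = π(8.25/2 mm)² = π(4.1250e-03 m)² = 5.346e-05 m²
R₂ = (2.60×10^-8)(3.69)/(5.346e-05) = 0.001795 Ω
R = R₁ + R₂ = 0.002151 Ω
V = IR = 0.918 × 0.002151 = 0.00197 V

0.00197 V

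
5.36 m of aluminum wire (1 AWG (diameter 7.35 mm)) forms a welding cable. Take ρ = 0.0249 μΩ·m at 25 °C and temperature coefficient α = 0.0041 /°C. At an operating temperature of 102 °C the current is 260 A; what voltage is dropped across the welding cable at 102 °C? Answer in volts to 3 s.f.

1.08 V

ρ = 0.0249 μΩ·m = 2.49×10^-8 Ω·m
A = π(7.35/2 mm)² = π(3.6750e-03 m)² = 4.243e-05 m²
R₍25₎ = ρL/A = (2.49×10^-8)(5.36)/(4.243e-05) = 0.003146 Ω
R₍102₎ = R₍25₎(1 + αΔT) = 0.003146 × (1 + 0.0041×77) = 0.004139 Ω
V = IR = 260 × 0.004139 = 1.08 V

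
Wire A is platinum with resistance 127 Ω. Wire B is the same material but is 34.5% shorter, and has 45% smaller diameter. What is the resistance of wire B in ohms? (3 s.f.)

R ∝ L/d², so R_B/R_A = (1 − 34.5/100) × (1 − 45/100)⁻²
= 0.655 × 3.306 = 2.165
R_B = 2.165 × 127 = 275 Ω

275 Ω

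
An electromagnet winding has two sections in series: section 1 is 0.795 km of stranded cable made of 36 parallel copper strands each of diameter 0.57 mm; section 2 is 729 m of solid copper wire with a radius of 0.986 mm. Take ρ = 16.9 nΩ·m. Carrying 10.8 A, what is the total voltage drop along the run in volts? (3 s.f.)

59.4 V

ρ = 16.9 nΩ·m = 1.69×10^-8 Ω·m
Section 1: A_strand = π(2.8500e-04)² = 2.552e-07 m²; R₁ = ρL/(N·A_s) = (1.69×10^-8)(795)/(36×2.552e-07) = 1.463 Ω
Section 2: A = πr² = π(9.8600e-04 m)² = 3.054e-06 m²
R₂ = (1.69×10^-8)(729)/(3.054e-06) = 4.034 Ω
R = R₁ + R₂ = 5.496 Ω
V = IR = 10.8 × 5.496 = 59.4 V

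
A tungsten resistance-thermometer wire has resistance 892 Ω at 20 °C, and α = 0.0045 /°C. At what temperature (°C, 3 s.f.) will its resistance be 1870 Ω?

264 °C

R = R₀(1 + α(T − T₀)) ⇒ T = T₀ + (R/R₀ − 1)/α
T = 20 + (1870/892 − 1)/0.0045 = 20 + (1.096)/0.0045 = 264 °C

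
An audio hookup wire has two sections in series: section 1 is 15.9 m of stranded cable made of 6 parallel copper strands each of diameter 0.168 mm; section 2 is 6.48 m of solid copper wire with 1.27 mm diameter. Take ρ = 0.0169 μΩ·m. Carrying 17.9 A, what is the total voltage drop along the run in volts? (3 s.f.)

ρ = 0.0169 μΩ·m = 1.69×10^-8 Ω·m
Section 1: A_strand = π(8.4000e-05)² = 2.217e-08 m²; R₁ = ρL/(N·A_s) = (1.69×10^-8)(15.9)/(6×2.217e-08) = 2.02 Ω
Section 2: A = π(d/2)² = π(6.3500e-04 m)² = 1.267e-06 m²
R₂ = (1.69×10^-8)(6.48)/(1.267e-06) = 0.08645 Ω
R = R₁ + R₂ = 2.107 Ω
V = IR = 17.9 × 2.107 = 37.7 V

37.7 V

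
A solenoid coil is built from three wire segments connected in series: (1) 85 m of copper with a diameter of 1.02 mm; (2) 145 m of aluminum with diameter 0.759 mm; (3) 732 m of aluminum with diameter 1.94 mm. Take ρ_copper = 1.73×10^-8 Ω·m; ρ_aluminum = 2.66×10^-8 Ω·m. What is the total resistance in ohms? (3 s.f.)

Seg 1: A = π(d/2)² = π(5.1000e-04 m)² = 8.171e-07 m²
R_1 = (1.73×10^-8)(85)/(8.171e-07) = 1.8 Ω
Seg 2: A = π(d/2)² = π(3.7950e-04 m)² = 4.525e-07 m²
R_2 = (2.66×10^-8)(145)/(4.525e-07) = 8.525 Ω
Seg 3: A = π(d/2)² = π(9.7000e-04 m)² = 2.956e-06 m²
R_3 = (2.66×10^-8)(732)/(2.956e-06) = 6.587 Ω
R_total = R_1 + R_2 + R_3 = 16.9 Ω

16.9 Ω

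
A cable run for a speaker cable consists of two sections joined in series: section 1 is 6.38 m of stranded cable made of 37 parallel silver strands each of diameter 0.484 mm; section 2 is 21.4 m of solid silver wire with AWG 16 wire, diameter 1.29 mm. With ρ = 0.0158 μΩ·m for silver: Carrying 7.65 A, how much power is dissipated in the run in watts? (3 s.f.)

16.0 W

ρ = 0.0158 μΩ·m = 1.58×10^-8 Ω·m
Section 1: A_strand = π(2.4200e-04)² = 1.840e-07 m²; R₁ = ρL/(N·A_s) = (1.58×10^-8)(6.38)/(37×1.840e-07) = 0.01481 Ω
Section 2: A = π(1.29/2 mm)² = π(6.4500e-04 m)² = 1.307e-06 m²
R₂ = (1.58×10^-8)(21.4)/(1.307e-06) = 0.2587 Ω
R = R₁ + R₂ = 0.2735 Ω
P = I²R = (7.65)² × 0.2735 = 16.0 W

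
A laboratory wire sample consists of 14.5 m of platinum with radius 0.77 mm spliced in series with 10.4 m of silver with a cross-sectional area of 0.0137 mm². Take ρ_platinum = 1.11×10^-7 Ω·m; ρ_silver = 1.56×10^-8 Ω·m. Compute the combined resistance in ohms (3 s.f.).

Segment 1: A = πr² = π(7.7000e-04 m)² = 1.863e-06 m²
R₁ = ρL/A = (1.11×10^-7)(14.5)/(1.863e-06) = 0.8641 Ω
Segment 2: A = 0.0137 mm² = 1.370e-08 m²
R₂ = (1.56×10^-8)(10.4)/(1.370e-08) = 11.84 Ω
R = R₁ + R₂ = 12.7 Ω

12.7 Ω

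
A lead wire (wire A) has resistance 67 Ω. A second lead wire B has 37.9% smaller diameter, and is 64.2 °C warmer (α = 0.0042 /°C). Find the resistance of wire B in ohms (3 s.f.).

221 Ω

R ∝ ρL/d² with ρ ∝ (1+αΔT), so R_B/R_A = (1 − 37.9/100)⁻² × (1 + 0.0042×64.2)
= 2.593 × 1.27 = 3.292
R_B = 3.292 × 67 = 221 Ω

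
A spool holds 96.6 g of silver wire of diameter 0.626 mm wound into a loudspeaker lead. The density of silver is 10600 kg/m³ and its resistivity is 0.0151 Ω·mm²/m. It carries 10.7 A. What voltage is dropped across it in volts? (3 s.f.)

15.5 V

ρ = 0.0151 Ω·mm²/m = 1.51×10^-8 Ω·m
A = π(d/2)² = π(3.1300e-04 m)² = 3.0778e-07 m²
L = m/(density·A) = 0.0966/(10600×3.0778e-07) = 29.61 m
R = ρL/A = (1.51×10^-8)(29.61)/(3.0778e-07) = 1.453 Ω
V = IR = 10.7 × 1.453 = 15.5 V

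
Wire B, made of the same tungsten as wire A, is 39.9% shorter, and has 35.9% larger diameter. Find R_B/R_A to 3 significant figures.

R ∝ L/d², so R_B/R_A = (1 − 39.9/100) × (1 + 35.9/100)⁻²
= 0.601 × 0.5414 = 0.325

0.325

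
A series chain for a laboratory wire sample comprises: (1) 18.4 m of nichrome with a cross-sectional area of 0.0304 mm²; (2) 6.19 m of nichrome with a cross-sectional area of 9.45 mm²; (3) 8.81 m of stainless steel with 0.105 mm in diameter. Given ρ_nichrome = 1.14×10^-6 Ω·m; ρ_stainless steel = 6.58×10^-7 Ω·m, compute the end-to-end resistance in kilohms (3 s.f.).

Seg 1: A = 0.0304 mm² = 3.040e-08 m²
R_1 = (1.14×10^-6)(18.4)/(3.040e-08) = 690 Ω
Seg 2: A = 9.45 mm² = 9.450e-06 m²
R_2 = (1.14×10^-6)(6.19)/(9.450e-06) = 0.7467 Ω
Seg 3: A = π(d/2)² = π(5.2500e-05 m)² = 8.659e-09 m²
R_3 = (6.58×10^-7)(8.81)/(8.659e-09) = 669.5 Ω
R_total = R_1 + R_2 + R_3 = 1.36 kΩ

1.36 kΩ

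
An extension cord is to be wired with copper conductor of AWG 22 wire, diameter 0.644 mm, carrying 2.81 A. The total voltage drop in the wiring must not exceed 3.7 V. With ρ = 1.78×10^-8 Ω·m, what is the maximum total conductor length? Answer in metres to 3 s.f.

A = π(0.644/2 mm)² = π(3.2200e-04 m)² = 3.257e-07 m²
L_max = V_max·A/(1·ρI) = (3.7)(3.257e-07)/(1.78×10^-8×2.81) = 24.1 m

24.1 m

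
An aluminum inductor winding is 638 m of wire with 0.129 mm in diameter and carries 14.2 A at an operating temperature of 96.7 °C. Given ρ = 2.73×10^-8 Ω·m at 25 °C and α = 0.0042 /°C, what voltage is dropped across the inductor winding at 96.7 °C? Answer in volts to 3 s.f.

24600 V

A = π(d/2)² = π(6.4500e-05 m)² = 1.307e-08 m²
R₍25₎ = ρL/A = (2.73×10^-8)(638)/(1.307e-08) = 1333 Ω
R₍96.7₎ = R₍25₎(1 + αΔT) = 1333 × (1 + 0.0042×71.7) = 1734 Ω
V = IR = 14.2 × 1734 = 24600 V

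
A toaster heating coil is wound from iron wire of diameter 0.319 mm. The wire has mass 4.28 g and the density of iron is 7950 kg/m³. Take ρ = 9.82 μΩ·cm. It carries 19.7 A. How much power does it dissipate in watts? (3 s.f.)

3210 W

ρ = 9.82 μΩ·cm = 9.82×10^-8 Ω·m
A = π(d/2)² = π(1.5950e-04 m)² = 7.9923e-08 m²
L = m/(density·A) = 0.00428/(7950×7.9923e-08) = 6.736 m
R = ρL/A = (9.82×10^-8)(6.736)/(7.9923e-08) = 8.276 Ω
P = I²R = (19.7)² × 8.276 = 3210 W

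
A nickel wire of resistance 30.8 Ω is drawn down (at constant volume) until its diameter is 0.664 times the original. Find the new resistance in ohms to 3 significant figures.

158 Ω

Volume constant ⇒ L' = L/r² with r = 0.664. R' = ρL'/A' = ρ(L/r²)/(πr²d₀²/4) = R/r⁴.
R' = 5.144 × 30.8 = 158 Ω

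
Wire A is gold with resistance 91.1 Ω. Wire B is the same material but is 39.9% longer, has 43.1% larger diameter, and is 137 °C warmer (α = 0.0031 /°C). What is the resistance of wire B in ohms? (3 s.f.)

R ∝ ρL/d² with ρ ∝ (1+αΔT), so R_B/R_A = (1 + 39.9/100) × (1 + 43.1/100)⁻² × (1 + 0.0031×137)
= 1.399 × 0.4883 × 1.425 = 0.9733
R_B = 0.9733 × 91.1 = 88.7 Ω

88.7 Ω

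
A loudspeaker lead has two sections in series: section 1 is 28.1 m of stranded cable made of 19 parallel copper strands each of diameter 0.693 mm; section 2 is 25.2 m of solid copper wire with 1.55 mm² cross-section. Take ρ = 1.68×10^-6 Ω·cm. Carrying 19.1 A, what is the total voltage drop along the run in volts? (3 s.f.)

6.48 V

ρ = 1.68×10^-6 Ω·cm = 1.68×10^-8 Ω·m
Section 1: A_strand = π(3.4650e-04)² = 3.772e-07 m²; R₁ = ρL/(N·A_s) = (1.68×10^-8)(28.1)/(19×3.772e-07) = 0.06587 Ω
Section 2: A = 1.55 mm² = 1.550e-06 m²
R₂ = (1.68×10^-8)(25.2)/(1.550e-06) = 0.2731 Ω
R = R₁ + R₂ = 0.339 Ω
V = IR = 19.1 × 0.339 = 6.48 V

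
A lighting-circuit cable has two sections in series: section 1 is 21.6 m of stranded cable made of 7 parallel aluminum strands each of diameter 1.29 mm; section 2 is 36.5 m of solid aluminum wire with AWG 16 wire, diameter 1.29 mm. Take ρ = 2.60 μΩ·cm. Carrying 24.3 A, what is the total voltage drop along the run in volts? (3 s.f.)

ρ = 2.60 μΩ·cm = 2.60×10^-8 Ω·m
Section 1: A_strand = π(6.4500e-04)² = 1.307e-06 m²; R₁ = ρL/(N·A_s) = (2.60×10^-8)(21.6)/(7×1.307e-06) = 0.06138 Ω
Section 2: A = π(1.29/2 mm)² = π(6.4500e-04 m)² = 1.307e-06 m²
R₂ = (2.60×10^-8)(36.5)/(1.307e-06) = 0.7261 Ω
R = R₁ + R₂ = 0.7875 Ω
V = IR = 24.3 × 0.7875 = 19.1 V

19.1 V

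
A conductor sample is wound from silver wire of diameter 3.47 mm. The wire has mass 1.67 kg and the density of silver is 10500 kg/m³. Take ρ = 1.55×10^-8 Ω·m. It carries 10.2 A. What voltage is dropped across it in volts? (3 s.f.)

0.281 V

A = π(d/2)² = π(1.7350e-03 m)² = 9.4569e-06 m²
L = m/(density·A) = 1.67/(10500×9.4569e-06) = 16.82 m
R = ρL/A = (1.55×10^-8)(16.82)/(9.4569e-06) = 0.02757 Ω
V = IR = 10.2 × 0.02757 = 0.281 V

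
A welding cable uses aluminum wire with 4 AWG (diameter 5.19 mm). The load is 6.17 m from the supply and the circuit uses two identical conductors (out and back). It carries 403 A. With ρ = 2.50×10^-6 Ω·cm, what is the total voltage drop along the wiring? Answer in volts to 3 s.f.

5.88 V

ρ = 2.50×10^-6 Ω·cm = 2.50×10^-8 Ω·m
A = π(5.19/2 mm)² = π(2.5950e-03 m)² = 2.116e-05 m²
Total conductor length (both ways) L = 2 × 6.17 = 12.34 m
R = ρL/A = (2.50×10^-8)(12.34)/(2.116e-05) = 0.01458 Ω
V = IR = 403 × 0.01458 = 5.88 V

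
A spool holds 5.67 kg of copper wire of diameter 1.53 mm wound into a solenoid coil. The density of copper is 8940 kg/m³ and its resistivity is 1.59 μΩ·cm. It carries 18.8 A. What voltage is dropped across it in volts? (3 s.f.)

56.1 V

ρ = 1.59 μΩ·cm = 1.59×10^-8 Ω·m
A = π(d/2)² = π(7.6500e-04 m)² = 1.8385e-06 m²
L = m/(density·A) = 5.67/(8940×1.8385e-06) = 345 m
R = ρL/A = (1.59×10^-8)(345)/(1.8385e-06) = 2.983 Ω
V = IR = 18.8 × 2.983 = 56.1 V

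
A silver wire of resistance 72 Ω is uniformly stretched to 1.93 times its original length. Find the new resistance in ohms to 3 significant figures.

Volume constant ⇒ A' = A/k with k = 1.93. R' = ρ(kL)/(A/k) = k²R.
R' = 3.725 × 72 = 268 Ω

268 Ω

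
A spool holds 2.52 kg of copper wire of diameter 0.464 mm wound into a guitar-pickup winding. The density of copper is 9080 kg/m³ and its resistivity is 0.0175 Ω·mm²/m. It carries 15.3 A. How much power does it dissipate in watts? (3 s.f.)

ρ = 0.0175 Ω·mm²/m = 1.75×10^-8 Ω·m
A = π(d/2)² = π(2.3200e-04 m)² = 1.6909e-07 m²
L = m/(density·A) = 2.52/(9080×1.6909e-07) = 1641 m
R = ρL/A = (1.75×10^-8)(1641)/(1.6909e-07) = 169.9 Ω
P = I²R = (15.3)² × 169.9 = 39800 W

39800 W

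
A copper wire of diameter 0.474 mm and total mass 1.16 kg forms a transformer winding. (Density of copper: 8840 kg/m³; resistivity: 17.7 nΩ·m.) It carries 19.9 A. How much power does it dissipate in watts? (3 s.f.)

29500 W

ρ = 17.7 nΩ·m = 1.77×10^-8 Ω·m
A = π(d/2)² = π(2.3700e-04 m)² = 1.7646e-07 m²
L = m/(density·A) = 1.16/(8840×1.7646e-07) = 743.6 m
R = ρL/A = (1.77×10^-8)(743.6)/(1.7646e-07) = 74.59 Ω
P = I²R = (19.9)² × 74.59 = 29500 W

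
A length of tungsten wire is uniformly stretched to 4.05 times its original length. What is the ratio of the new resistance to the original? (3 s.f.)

Volume constant ⇒ A' = A/k with k = 4.05. R' = ρ(kL)/(A/k) = k²R.
Factor = 16.4

16.4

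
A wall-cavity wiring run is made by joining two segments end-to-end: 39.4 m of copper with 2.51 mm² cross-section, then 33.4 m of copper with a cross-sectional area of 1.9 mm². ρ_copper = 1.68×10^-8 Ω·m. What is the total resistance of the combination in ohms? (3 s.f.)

Segment 1: A = 2.51 mm² = 2.510e-06 m²
R₁ = ρL/A = (1.68×10^-8)(39.4)/(2.510e-06) = 0.2637 Ω
Segment 2: A = 1.9 mm² = 1.900e-06 m²
R₂ = (1.68×10^-8)(33.4)/(1.900e-06) = 0.2953 Ω
R = R₁ + R₂ = 0.559 Ω

0.559 Ω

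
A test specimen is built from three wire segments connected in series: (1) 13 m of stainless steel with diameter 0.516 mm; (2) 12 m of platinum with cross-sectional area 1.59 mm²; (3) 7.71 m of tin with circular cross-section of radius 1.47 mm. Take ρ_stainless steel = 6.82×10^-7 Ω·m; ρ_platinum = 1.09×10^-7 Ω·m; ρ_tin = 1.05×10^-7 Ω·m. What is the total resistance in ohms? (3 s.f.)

43.3 Ω

Seg 1: A = π(d/2)² = π(2.5800e-04 m)² = 2.091e-07 m²
R_1 = (6.82×10^-7)(13)/(2.091e-07) = 42.4 Ω
Seg 2: A = 1.59 mm² = 1.590e-06 m²
R_2 = (1.09×10^-7)(12)/(1.590e-06) = 0.8226 Ω
Seg 3: A = πr² = π(1.4700e-03 m)² = 6.789e-06 m²
R_3 = (1.05×10^-7)(7.71)/(6.789e-06) = 0.1193 Ω
R_total = R_1 + R_2 + R_3 = 43.3 Ω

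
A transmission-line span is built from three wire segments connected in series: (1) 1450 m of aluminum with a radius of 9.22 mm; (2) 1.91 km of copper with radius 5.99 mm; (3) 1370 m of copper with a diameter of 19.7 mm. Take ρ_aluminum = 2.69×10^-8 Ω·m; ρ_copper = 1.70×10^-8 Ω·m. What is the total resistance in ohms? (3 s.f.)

Seg 1: A = πr² = π(9.2200e-03 m)² = 2.671e-04 m²
R_1 = (2.69×10^-8)(1450)/(2.671e-04) = 0.1461 Ω
Seg 2: A = πr² = π(5.9900e-03 m)² = 1.127e-04 m²
R_2 = (1.70×10^-8)(1910)/(1.127e-04) = 0.2881 Ω
Seg 3: A = π(d/2)² = π(9.8500e-03 m)² = 3.048e-04 m²
R_3 = (1.70×10^-8)(1370)/(3.048e-04) = 0.07641 Ω
R_total = R_1 + R_2 + R_3 = 0.511 Ω

0.511 Ω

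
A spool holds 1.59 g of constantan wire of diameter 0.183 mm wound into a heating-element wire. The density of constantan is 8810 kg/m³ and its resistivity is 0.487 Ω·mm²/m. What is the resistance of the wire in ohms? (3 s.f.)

ρ = 0.487 Ω·mm²/m = 4.87×10^-7 Ω·m
A = π(d/2)² = π(9.1500e-05 m)² = 2.6302e-08 m²
L = m/(density·A) = 0.00159/(8810×2.6302e-08) = 6.862 m
R = ρL/A = (4.87×10^-7)(6.862)/(2.6302e-08) = 127 Ω

127 Ω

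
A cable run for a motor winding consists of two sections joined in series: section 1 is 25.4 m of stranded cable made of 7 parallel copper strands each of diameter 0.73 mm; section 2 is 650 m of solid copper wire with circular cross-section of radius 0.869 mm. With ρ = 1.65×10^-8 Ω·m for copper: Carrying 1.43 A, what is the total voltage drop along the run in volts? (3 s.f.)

6.67 V

Section 1: A_strand = π(3.6500e-04)² = 4.185e-07 m²; R₁ = ρL/(N·A_s) = (1.65×10^-8)(25.4)/(7×4.185e-07) = 0.143 Ω
Section 2: A = πr² = π(8.6900e-04 m)² = 2.372e-06 m²
R₂ = (1.65×10^-8)(650)/(2.372e-06) = 4.521 Ω
R = R₁ + R₂ = 4.664 Ω
V = IR = 1.43 × 4.664 = 6.67 V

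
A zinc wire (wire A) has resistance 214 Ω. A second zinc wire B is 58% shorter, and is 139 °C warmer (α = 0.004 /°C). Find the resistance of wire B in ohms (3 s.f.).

140 Ω

R ∝ ρL/d² with ρ ∝ (1+αΔT), so R_B/R_A = (1 − 58/100) × (1 + 0.004×139)
= 0.42 × 1.556 = 0.6535
R_B = 0.6535 × 214 = 140 Ω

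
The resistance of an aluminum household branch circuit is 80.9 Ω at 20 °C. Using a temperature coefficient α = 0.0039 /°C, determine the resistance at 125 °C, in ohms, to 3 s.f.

114 Ω

ΔT = 125 − 20 = 105 °C
R = R₀(1 + αΔT) = 80.9 × (1 + 0.0039×105) = 80.9 × 1.409 = 114 Ω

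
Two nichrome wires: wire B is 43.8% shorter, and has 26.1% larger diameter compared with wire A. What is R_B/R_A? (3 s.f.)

R ∝ L/d², so R_B/R_A = (1 − 43.8/100) × (1 + 26.1/100)⁻²
= 0.562 × 0.6289 = 0.353

0.353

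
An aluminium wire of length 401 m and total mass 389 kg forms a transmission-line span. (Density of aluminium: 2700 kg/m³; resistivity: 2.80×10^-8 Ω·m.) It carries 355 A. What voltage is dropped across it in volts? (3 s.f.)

A = m/(density·L) = 389/(2700×401) = 3.5929e-04 m²
R = ρL/A = (2.80×10^-8)(401)/(3.5929e-04) = 0.03125 Ω
V = IR = 355 × 0.03125 = 11.1 V

11.1 V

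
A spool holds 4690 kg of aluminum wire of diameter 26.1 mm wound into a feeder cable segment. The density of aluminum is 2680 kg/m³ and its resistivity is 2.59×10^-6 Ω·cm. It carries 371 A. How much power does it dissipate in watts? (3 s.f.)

ρ = 2.59×10^-6 Ω·cm = 2.59×10^-8 Ω·m
A = π(d/2)² = π(1.3050e-02 m)² = 5.3502e-04 m²
L = m/(density·A) = 4690/(2680×5.3502e-04) = 3271 m
R = ρL/A = (2.59×10^-8)(3271)/(5.3502e-04) = 0.1583 Ω
P = I²R = (371)² × 0.1583 = 21800 W

21800 W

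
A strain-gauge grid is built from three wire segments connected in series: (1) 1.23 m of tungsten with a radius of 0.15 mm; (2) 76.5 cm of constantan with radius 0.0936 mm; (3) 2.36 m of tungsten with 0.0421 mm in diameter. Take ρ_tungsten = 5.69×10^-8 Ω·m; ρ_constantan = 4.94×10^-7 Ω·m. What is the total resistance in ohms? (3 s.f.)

111 Ω

Seg 1: A = πr² = π(1.5000e-04 m)² = 7.069e-08 m²
R_1 = (5.69×10^-8)(1.23)/(7.069e-08) = 0.9901 Ω
Seg 2: A = πr² = π(9.3600e-05 m)² = 2.752e-08 m²
R_2 = (4.94×10^-7)(0.765)/(2.752e-08) = 13.73 Ω
Seg 3: A = π(d/2)² = π(2.1050e-05 m)² = 1.392e-09 m²
R_3 = (5.69×10^-8)(2.36)/(1.392e-09) = 96.47 Ω
R_total = R_1 + R_2 + R_3 = 111 Ω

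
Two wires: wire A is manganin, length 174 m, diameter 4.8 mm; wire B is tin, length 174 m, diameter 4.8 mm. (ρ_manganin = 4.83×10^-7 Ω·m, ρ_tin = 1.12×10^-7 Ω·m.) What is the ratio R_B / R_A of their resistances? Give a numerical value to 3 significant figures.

0.232

R ∝ ρL/d², so R_B/R_A = (ρ_B/ρ_A)
= (1.12×10^-7/4.83×10^-7) = 0.232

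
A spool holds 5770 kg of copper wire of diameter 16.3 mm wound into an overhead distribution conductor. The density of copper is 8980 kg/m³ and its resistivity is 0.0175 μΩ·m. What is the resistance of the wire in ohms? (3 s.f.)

0.258 Ω

ρ = 0.0175 μΩ·m = 1.75×10^-8 Ω·m
A = π(d/2)² = π(8.1500e-03 m)² = 2.0867e-04 m²
L = m/(density·A) = 5770/(8980×2.0867e-04) = 3079 m
R = ρL/A = (1.75×10^-8)(3079)/(2.0867e-04) = 0.258 Ω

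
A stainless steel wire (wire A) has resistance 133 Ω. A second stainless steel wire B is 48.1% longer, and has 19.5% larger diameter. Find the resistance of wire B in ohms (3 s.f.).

R ∝ L/d², so R_B/R_A = (1 + 48.1/100) × (1 + 19.5/100)⁻²
= 1.481 × 0.7003 = 1.037
R_B = 1.037 × 133 = 138 Ω

138 Ω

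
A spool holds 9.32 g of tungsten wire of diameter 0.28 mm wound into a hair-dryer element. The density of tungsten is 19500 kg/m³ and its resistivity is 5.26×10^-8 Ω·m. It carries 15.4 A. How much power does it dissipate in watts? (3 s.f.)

1570 W

A = π(d/2)² = π(1.4000e-04 m)² = 6.1575e-08 m²
L = m/(density·A) = 0.00932/(19500×6.1575e-08) = 7.762 m
R = ρL/A = (5.26×10^-8)(7.762)/(6.1575e-08) = 6.631 Ω
P = I²R = (15.4)² × 6.631 = 1570 W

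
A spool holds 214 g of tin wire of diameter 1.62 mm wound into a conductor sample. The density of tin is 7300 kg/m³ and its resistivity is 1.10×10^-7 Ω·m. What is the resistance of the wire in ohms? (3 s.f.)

A = π(d/2)² = π(8.1000e-04 m)² = 2.0612e-06 m²
L = m/(density·A) = 0.214/(7300×2.0612e-06) = 14.22 m
R = ρL/A = (1.10×10^-7)(14.22)/(2.0612e-06) = 0.759 Ω

0.759 Ω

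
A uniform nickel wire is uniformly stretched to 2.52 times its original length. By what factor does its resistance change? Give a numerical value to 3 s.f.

Volume constant ⇒ A' = A/k with k = 2.52. R' = ρ(kL)/(A/k) = k²R.
Factor = 6.35

6.35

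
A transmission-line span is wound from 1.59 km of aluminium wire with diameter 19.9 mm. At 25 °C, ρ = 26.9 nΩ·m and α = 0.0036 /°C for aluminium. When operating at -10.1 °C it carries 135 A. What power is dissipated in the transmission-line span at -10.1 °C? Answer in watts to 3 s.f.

2190 W

ρ = 26.9 nΩ·m = 2.69×10^-8 Ω·m
A = π(d/2)² = π(9.9500e-03 m)² = 3.110e-04 m²
R₍25₎ = ρL/A = (2.69×10^-8)(1590)/(3.110e-04) = 0.1375 Ω
R₍-10.1₎ = R₍25₎(1 + αΔT) = 0.1375 × (1 + 0.0036×-35.1) = 0.1201 Ω
P = I²R = (135)² × 0.1201 = 2190 W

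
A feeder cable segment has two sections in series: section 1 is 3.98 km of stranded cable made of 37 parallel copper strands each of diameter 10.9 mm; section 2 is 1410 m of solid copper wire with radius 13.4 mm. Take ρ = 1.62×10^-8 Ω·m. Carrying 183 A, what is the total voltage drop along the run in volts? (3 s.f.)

10.8 V

Section 1: A_strand = π(5.4500e-03)² = 9.331e-05 m²; R₁ = ρL/(N·A_s) = (1.62×10^-8)(3980)/(37×9.331e-05) = 0.01867 Ω
Section 2: A = πr² = π(1.3400e-02 m)² = 5.641e-04 m²
R₂ = (1.62×10^-8)(1410)/(5.641e-04) = 0.04049 Ω
R = R₁ + R₂ = 0.05917 Ω
V = IR = 183 × 0.05917 = 10.8 V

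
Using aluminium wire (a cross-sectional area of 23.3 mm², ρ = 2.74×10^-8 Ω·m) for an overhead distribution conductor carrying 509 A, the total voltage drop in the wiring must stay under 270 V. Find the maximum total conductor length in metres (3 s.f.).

A = 23.3 mm² = 2.330e-05 m²
L_max = V_max·A/(1·ρI) = (270)(2.330e-05)/(2.74×10^-8×509) = 451 m

451 m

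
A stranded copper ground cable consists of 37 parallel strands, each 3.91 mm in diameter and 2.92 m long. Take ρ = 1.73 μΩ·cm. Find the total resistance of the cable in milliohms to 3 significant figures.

ρ = 1.73 μΩ·cm = 1.73×10^-8 Ω·m
A_strand = π(1.9550e-03 m)² = 1.201e-05 m²
R_strand = ρL/A = (1.73×10^-8)(2.92)/(1.201e-05) = 0.004207 Ω
R_total = R_strand/N = 0.004207/37 = 0.114 mΩ

0.114 mΩ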